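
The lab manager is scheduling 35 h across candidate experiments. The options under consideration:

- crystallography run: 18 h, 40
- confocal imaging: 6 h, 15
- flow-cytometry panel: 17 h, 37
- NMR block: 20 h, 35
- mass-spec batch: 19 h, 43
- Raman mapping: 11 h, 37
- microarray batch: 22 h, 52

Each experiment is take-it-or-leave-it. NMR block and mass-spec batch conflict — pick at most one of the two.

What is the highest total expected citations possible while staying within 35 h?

92

Density check — Raman mapping 3.36, confocal imaging 2.50, microarray batch 2.36 are the best per h.
The ratio ordering already packs tightly: crystallography run + confocal imaging + Raman mapping, 35 h, 92.
An exhaustive check of the 128 subsets confirms 92.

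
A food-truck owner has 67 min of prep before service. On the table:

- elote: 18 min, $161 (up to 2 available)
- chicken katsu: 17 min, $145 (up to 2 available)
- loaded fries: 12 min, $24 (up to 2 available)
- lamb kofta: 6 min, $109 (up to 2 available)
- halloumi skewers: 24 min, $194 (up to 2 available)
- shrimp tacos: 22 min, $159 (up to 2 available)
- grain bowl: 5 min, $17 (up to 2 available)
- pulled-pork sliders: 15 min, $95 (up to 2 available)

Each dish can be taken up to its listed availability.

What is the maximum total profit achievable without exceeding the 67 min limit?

Taking 2×elote + chicken katsu + 2×lamb kofta: 65 min used, 685 in profit.
The spare 2 min is too small for any remaining dish, and no exchange beats 685.

685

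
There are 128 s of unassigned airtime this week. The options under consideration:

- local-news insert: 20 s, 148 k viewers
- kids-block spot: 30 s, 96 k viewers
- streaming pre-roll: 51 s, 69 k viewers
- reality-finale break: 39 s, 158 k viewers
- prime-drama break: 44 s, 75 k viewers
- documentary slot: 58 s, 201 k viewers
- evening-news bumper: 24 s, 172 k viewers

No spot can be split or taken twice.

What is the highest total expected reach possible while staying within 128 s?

574

Ranking by ratio (expected reach/s): local-news insert 7.40, evening-news bumper 7.17, reality-finale break 4.05, documentary slot 3.47.
Taking local-news insert + kids-block spot + reality-finale break + evening-news bumper: 113 s used, 574 in expected reach.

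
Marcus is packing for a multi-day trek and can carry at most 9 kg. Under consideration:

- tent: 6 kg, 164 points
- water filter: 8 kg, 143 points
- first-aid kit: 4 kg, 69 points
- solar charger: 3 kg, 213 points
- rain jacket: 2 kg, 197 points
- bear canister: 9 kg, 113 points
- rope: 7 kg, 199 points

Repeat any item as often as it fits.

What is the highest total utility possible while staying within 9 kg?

804

Density check — rain jacket 98.50, solar charger 71.00, rope 28.43, tent 27.33 are the best per kg.
Filling by ratio: 4×rain jacket for 788, with 1 kg left unused.
Dropping rain jacket frees 2 kg; slotting in solar charger (3 kg) lifts the total to 804 at 9 kg.
That's the maximum — no swap from here does better than 804.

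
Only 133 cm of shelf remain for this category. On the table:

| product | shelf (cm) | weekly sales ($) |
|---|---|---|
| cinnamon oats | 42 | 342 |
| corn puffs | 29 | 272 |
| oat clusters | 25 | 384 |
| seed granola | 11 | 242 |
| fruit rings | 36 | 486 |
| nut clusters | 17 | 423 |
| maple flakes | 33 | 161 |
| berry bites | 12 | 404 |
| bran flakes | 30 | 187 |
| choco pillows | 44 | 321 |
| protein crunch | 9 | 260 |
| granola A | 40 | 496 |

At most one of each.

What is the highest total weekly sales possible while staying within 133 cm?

Density check — berry bites 33.67, protein crunch 28.89, nut clusters 24.88, seed granola 22.00 are the best per cm.
Taking the top-ratio products first gives oat clusters + seed granola + fruit rings + nut clusters + berry bites + protein crunch for 2199 (110 cm).
Replace oat clusters with granola A: the trade gains 112 net, giving 2311 at 125 cm.
The closest alternative, oat clusters + seed granola + fruit rings + berry bites + protein crunch + granola A, reaches only 2272.

2311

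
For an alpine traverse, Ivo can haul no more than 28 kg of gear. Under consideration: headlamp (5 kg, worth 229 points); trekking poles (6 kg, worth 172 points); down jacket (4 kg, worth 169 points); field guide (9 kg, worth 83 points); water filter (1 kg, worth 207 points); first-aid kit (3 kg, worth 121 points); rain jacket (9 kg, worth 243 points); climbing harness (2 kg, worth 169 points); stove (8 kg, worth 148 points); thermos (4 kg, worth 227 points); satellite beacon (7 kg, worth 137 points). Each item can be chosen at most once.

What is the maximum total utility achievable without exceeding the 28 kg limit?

1365

Ranking by ratio (utility/kg): water filter 207.00, climbing harness 84.50, thermos 56.75.
Filling by ratio: headlamp + trekking poles + down jacket + water filter + first-aid kit + climbing harness + thermos for 1294, with 3 kg left unused.
Dropping trekking poles frees 6 kg; slotting in rain jacket (9 kg) lifts the total to 1365 at 28 kg.
No other feasible combination exceeds 1365.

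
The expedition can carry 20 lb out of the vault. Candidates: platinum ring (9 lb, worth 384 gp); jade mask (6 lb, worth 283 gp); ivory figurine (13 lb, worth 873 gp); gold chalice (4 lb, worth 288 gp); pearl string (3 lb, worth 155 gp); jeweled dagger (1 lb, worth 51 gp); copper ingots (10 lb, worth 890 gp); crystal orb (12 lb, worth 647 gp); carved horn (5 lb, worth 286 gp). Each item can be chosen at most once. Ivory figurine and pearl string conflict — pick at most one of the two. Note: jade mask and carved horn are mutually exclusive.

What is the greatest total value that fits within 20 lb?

Gold chalice + jeweled dagger + copper ingots + carved horn uses 20 of the 20 lb and totals 1515.
An exhaustive check of the 512 subsets confirms 1515.

1515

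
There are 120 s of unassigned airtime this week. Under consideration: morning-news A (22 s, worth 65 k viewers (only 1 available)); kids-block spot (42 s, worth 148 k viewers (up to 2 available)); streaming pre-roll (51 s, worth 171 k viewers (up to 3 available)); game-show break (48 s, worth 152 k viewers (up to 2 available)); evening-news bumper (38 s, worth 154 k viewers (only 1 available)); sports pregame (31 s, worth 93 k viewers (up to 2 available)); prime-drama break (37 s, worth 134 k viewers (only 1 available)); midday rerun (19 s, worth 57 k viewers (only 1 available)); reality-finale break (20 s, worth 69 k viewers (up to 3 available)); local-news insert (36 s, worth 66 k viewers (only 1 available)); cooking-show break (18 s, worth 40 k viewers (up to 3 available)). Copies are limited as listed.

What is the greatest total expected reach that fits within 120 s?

By expected reach per s: evening-news bumper 4.05, prime-drama break 3.62, kids-block spot 3.52, reality-finale break 3.45 lead.
Taking the top-ratio spots first gives kids-block spot + evening-news bumper + prime-drama break for 436 (117 s).
Replace prime-drama break with 2×reality-finale break: the trade gains 4 net, giving 440 at 120 s.
Nothing else within 120 s beats 440.

440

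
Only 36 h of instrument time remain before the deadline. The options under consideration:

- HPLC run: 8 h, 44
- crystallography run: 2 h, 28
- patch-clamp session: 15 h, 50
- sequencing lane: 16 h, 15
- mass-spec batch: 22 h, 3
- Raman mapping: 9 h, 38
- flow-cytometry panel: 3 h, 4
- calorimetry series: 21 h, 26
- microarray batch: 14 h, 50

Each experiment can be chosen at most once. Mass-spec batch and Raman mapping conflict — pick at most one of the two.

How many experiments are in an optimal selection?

5

Best achievable expected citations is 164.
One optimal bundle: HPLC run + crystallography run + Raman mapping + flow-cytometry panel + microarray batch (36 h).
Every optimal selection uses 5 experiments.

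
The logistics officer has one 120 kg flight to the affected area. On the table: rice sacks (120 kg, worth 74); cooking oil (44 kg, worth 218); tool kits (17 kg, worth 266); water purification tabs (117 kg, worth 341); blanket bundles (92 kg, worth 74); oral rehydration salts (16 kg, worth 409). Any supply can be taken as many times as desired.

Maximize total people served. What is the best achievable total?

2863

Taking 7×oral rehydration salts: 112 kg used, 2863 in people served.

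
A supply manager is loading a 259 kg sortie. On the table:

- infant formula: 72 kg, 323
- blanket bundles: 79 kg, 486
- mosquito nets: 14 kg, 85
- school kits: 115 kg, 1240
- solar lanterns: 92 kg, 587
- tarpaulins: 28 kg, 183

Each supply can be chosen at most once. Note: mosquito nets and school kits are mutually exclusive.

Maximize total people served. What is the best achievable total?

2010

School kits + solar lanterns + tarpaulins uses 235 of the 259 kg and totals 2010.
Nothing else feasible within 259 kg beats 2010.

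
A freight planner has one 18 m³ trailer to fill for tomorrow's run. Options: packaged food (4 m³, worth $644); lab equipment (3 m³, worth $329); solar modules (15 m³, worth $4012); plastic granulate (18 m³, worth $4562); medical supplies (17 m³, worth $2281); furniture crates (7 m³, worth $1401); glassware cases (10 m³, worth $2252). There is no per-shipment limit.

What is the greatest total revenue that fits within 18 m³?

4562

Ranking by ratio (revenue/m³): solar modules 267.47, plastic granulate 253.44, glassware cases 225.20, furniture crates 200.14.
Greedy by ratio would take lab equipment + solar modules: 18 m³ used, total 4341.
Dropping lab equipment and solar modules frees 18 m³; slotting in plastic granulate (18 m³) lifts the total to 4562 at 18 m³.
Every other selection either busts 18 m³ or fails to beat 4562.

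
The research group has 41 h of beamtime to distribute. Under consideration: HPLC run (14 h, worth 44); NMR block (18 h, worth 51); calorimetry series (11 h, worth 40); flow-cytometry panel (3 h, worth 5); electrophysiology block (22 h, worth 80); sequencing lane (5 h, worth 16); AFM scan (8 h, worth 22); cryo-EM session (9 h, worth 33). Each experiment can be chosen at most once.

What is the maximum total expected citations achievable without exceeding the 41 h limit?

142

The ratio heuristic lands on HPLC run + calorimetry series + sequencing lane + cryo-EM session (133) but leaves 2 h idle.
But calorimetry series + electrophysiology block + AFM scan fits in 41 h and reaches 142.
No other feasible combination exceeds 142.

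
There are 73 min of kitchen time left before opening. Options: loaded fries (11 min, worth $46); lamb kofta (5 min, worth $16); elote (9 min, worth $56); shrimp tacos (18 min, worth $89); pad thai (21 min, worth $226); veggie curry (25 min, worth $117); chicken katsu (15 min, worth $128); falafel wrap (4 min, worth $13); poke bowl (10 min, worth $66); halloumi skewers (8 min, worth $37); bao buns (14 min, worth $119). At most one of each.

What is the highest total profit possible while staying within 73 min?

Density check — pad thai 10.76, chicken katsu 8.53, bao buns 8.50 are the best per min.
Elote + pad thai + chicken katsu + falafel wrap + poke bowl + bao buns uses 73 of the 73 min and totals 608.
The closest alternative, elote + pad thai + chicken katsu + poke bowl + bao buns, reaches only 595.

608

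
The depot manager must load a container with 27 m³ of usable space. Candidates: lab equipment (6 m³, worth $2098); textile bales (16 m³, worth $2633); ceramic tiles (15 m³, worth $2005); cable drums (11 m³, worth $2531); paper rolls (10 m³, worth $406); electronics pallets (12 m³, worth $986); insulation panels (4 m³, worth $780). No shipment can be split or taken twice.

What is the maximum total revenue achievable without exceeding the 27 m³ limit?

5511

Greedy by ratio would take lab equipment + cable drums + insulation panels: 21 m³ used, total 5409.
Dropping cable drums frees 11 m³; slotting in textile bales (16 m³) lifts the total to 5511 at 26 m³.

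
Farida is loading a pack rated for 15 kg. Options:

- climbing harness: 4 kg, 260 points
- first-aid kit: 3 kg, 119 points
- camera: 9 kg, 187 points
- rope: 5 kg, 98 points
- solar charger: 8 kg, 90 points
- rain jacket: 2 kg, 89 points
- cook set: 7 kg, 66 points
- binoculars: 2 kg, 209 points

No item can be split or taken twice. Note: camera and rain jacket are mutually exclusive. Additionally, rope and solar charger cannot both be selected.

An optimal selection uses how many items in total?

Best achievable utility is 686.
One optimal bundle: climbing harness + first-aid kit + rope + binoculars (14 kg).
Every optimal selection uses 4 items.

4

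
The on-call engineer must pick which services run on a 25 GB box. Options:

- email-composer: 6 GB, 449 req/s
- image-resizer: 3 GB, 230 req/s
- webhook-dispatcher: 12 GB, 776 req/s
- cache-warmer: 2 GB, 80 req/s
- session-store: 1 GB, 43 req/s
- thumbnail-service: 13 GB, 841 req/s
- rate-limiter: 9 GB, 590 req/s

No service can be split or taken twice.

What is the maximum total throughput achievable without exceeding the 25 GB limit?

1661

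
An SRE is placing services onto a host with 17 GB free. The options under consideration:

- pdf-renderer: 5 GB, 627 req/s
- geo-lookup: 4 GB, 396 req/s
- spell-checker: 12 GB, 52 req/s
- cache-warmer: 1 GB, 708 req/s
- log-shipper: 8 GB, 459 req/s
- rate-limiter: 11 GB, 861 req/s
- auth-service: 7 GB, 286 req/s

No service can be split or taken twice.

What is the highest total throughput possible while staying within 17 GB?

Density check — cache-warmer 708.00, pdf-renderer 125.40, geo-lookup 99.00, rate-limiter 78.27 are the best per GB.
A density-first pass picks pdf-renderer + geo-lookup + cache-warmer + auth-service — 2017 at 17 GB.
The 11 GB tied up in geo-lookup and auth-service is better spent on rate-limiter — total rises to 2196 (17 GB).
An exhaustive check of the 128 subsets confirms 2196.

2196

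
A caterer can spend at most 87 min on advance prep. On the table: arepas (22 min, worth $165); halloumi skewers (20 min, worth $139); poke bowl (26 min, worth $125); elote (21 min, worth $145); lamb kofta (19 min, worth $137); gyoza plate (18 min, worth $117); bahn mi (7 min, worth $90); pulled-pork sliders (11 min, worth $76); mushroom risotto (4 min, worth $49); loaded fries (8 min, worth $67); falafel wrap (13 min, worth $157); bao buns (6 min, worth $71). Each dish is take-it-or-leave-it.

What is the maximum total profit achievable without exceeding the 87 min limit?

A density-first pass picks arepas + lamb kofta + bahn mi + mushroom risotto + loaded fries + falafel wrap + bao buns — 736 at 79 min.
Using the slack differently, halloumi skewers + gyoza plate + bahn mi + pulled-pork sliders + mushroom risotto + loaded fries + falafel wrap + bao buns comes to 766 at 87 min.
Nothing else within 87 min beats 766.

766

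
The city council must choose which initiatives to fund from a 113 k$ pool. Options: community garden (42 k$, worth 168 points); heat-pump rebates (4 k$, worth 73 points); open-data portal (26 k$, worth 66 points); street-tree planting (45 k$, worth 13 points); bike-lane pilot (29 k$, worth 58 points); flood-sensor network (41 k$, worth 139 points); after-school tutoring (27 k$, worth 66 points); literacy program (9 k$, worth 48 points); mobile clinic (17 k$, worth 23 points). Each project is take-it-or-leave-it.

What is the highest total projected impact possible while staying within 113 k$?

451

Taking community garden + heat-pump rebates + flood-sensor network + literacy program + mobile clinic: 113 k$ used, 451 in projected impact.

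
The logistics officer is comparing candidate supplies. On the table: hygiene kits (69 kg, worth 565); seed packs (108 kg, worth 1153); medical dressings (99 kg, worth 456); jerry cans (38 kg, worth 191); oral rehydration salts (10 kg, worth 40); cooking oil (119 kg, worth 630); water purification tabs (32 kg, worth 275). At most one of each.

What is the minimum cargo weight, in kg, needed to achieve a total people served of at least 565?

Need the lightest bundle worth ≥ 565.
Taking hygiene kits gives 565 (≥ 565) for 69 kg.
No combination under 69 kg hits 565.

69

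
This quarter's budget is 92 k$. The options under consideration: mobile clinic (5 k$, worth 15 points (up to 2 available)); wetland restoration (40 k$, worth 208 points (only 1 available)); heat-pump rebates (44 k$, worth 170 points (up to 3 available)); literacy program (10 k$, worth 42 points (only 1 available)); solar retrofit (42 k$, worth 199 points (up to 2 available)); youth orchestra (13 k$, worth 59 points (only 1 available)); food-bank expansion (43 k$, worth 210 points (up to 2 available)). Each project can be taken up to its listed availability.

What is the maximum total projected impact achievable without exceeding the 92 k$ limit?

449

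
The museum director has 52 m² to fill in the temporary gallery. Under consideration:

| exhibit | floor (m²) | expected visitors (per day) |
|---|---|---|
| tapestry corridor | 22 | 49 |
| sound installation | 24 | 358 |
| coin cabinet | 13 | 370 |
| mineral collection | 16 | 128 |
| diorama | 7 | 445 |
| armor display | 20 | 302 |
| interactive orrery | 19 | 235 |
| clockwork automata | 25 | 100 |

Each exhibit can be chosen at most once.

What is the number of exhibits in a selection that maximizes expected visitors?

The maximum expected visitors within 52 m² is 1173.
For example sound installation + coin cabinet + diorama achieves it, using 44 m².
All optima have 3 exhibits.

3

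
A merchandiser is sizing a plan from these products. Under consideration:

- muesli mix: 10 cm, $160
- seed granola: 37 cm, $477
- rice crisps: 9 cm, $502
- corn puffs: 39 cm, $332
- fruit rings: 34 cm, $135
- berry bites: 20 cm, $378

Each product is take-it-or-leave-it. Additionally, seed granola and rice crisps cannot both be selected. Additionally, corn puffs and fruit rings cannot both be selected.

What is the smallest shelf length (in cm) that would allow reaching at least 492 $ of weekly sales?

9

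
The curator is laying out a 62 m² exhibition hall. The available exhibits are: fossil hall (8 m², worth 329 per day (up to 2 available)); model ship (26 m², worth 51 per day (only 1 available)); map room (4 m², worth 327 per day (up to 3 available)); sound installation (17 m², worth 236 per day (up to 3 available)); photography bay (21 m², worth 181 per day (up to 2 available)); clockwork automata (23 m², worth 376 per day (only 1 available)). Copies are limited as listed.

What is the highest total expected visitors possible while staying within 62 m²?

Ranking by ratio (expected visitors/m²): map room 81.75, fossil hall 41.12, clockwork automata 16.35.
Greedy by ratio would take 2×fossil hall + 3×map room + clockwork automata: 51 m² used, total 2015.
Dropping clockwork automata frees 23 m²; slotting in 2×sound installation (34 m²) lifts the total to 2111 at 62 m².
That's the maximum — no swap from here does better than 2111.

2111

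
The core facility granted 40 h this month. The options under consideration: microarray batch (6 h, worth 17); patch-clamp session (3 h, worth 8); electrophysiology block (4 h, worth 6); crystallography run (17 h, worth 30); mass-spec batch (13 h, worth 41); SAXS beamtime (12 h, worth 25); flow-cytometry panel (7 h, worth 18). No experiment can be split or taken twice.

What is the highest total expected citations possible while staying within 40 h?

101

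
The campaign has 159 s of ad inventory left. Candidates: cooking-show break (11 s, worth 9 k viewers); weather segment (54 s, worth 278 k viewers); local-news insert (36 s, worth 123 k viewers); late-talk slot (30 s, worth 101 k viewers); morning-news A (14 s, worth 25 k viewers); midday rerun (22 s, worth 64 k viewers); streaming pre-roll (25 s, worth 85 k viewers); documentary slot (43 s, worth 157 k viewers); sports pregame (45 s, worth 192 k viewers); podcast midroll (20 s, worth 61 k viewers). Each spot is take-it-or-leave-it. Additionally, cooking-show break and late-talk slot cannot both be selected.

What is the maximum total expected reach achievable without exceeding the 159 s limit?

657

By expected reach per s: weather segment 5.15, sports pregame 4.27, documentary slot 3.65, local-news insert 3.42 lead.
Taking the top-ratio spots first gives weather segment + morning-news A + documentary slot + sports pregame for 652 (156 s).
Dropping morning-news A and documentary slot frees 57 s; slotting in local-news insert + midday rerun (58 s) lifts the total to 657 at 157 s.
That's the maximum — no feasible swap from here does better than 657.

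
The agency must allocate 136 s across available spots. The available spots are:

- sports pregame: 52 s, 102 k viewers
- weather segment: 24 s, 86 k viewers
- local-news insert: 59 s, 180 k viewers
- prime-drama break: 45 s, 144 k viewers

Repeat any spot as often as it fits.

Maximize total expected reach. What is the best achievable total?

438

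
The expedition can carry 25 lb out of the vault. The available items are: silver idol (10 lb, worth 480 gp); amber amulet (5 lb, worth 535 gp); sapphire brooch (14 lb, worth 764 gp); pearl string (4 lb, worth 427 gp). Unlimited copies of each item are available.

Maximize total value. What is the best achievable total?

2675

Taking 5×amber amulet: 25 lb used, 2675 in value.
Every other selection either busts 25 lb or fails to beat 2675.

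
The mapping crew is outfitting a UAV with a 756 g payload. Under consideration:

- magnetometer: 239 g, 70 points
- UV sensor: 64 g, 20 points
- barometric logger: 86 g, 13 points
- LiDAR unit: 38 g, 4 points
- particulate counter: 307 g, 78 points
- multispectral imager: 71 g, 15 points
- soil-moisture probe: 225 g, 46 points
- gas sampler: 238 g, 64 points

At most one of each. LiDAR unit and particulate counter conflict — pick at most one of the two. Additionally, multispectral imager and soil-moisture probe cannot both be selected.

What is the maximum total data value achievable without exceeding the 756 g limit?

The ratio ordering already packs tightly: magnetometer + UV sensor + barometric logger + LiDAR unit + multispectral imager + gas sampler, 736 g, 186.

186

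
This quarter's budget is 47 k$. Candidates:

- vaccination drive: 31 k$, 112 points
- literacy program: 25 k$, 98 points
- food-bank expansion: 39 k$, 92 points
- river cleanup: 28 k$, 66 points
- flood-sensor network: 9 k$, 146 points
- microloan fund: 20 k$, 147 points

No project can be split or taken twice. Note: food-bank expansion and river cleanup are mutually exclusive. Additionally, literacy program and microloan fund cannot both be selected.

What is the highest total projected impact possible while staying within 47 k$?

293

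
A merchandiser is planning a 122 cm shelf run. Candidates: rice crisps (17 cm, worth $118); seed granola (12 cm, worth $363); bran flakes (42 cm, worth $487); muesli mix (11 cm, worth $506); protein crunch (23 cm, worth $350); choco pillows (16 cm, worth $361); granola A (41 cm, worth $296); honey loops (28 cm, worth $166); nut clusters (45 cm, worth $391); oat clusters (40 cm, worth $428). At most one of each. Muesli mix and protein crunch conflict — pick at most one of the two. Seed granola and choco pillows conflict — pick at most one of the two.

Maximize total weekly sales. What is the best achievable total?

1902

Best packing: rice crisps + seed granola + bran flakes + muesli mix + oat clusters — 122 cm, 1902 total.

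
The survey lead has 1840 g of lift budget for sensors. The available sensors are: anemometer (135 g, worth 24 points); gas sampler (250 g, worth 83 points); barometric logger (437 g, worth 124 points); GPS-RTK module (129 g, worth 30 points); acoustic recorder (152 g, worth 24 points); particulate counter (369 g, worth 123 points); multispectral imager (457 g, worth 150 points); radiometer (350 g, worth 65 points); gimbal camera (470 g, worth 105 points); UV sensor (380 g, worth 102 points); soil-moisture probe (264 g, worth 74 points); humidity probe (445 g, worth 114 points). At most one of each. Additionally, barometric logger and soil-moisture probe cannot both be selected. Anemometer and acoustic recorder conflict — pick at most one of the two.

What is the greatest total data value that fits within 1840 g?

544

Gas sampler + particulate counter + multispectral imager + soil-moisture probe + humidity probe uses 1785 of the 1840 g and totals 544.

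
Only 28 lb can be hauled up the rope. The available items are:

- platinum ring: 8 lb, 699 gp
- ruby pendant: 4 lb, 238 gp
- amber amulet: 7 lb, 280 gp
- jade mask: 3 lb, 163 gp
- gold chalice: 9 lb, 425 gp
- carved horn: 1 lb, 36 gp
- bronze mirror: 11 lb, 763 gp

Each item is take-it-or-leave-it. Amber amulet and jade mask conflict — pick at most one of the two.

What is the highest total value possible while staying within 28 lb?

1899

Density check — platinum ring 87.38, bronze mirror 69.36, ruby pendant 59.50 are the best per lb.
Best packing: platinum ring + ruby pendant + jade mask + carved horn + bronze mirror — 27 lb, 1899 total.
The spare 1 lb is too small for any remaining item, and no feasible exchange beats 1899.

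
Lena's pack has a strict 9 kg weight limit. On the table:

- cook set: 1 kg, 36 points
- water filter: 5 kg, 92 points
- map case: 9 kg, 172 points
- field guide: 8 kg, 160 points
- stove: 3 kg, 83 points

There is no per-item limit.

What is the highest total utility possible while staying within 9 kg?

324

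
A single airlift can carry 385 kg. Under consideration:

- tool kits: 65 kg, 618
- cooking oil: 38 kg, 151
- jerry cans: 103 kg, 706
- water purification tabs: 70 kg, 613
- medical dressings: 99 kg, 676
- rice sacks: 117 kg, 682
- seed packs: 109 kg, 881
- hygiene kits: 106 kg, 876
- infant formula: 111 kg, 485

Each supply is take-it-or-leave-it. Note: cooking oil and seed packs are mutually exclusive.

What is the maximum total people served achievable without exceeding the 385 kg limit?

By people served per kg: tool kits 9.51, water purification tabs 8.76, hygiene kits 8.26 lead.
Filling by ratio: tool kits + water purification tabs + seed packs + hygiene kits for 2988, with 35 kg left unused.
Replace water purification tabs with jerry cans: the trade gains 93 net, giving 3081 at 383 kg.
Next best is tool kits + medical dressings + seed packs + hygiene kits at 3051 (379 kg) — short by 30.

3081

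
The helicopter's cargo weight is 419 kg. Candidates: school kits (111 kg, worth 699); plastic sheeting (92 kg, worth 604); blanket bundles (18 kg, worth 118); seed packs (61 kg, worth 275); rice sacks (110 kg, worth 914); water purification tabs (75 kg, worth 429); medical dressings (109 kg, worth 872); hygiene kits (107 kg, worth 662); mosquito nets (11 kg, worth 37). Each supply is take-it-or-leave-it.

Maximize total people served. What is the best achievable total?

Filling by ratio: plastic sheeting + blanket bundles + rice sacks + water purification tabs + medical dressings + mosquito nets for 2974, with 4 kg left unused.
Replace blanket bundles and water purification tabs and mosquito nets with hygiene kits: the trade gains 78 net, giving 3052 at 418 kg.
Runner-up blanket bundles + rice sacks + water purification tabs + medical dressings + hygiene kits tops out at 2995.

3052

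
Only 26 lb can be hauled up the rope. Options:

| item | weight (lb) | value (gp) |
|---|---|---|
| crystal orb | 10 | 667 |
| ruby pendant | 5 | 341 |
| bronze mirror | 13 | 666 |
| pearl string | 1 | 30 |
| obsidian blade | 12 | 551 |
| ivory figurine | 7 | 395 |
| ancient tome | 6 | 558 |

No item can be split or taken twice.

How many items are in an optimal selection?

Optimal total is 1650.
crystal orb + pearl string + ivory figurine + ancient tome hits 1650 at 24 lb.
All optima have 4 items.

4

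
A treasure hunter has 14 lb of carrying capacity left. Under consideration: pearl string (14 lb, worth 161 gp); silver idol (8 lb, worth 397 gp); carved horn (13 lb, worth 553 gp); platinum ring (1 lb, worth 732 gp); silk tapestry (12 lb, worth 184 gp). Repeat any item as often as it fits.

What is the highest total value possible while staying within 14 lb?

10248

Taking 14×platinum ring: 14 lb used, 10248 in value.
That's the maximum — no swap from here does better than 10248.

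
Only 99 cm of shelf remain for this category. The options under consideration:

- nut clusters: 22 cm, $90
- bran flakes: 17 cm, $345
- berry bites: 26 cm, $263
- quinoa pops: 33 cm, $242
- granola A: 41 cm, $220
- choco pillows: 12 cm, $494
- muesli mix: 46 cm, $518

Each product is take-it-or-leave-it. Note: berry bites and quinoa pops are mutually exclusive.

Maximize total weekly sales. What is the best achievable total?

1447

Best packing: nut clusters + bran flakes + choco pillows + muesli mix — 97 cm, 1447 total.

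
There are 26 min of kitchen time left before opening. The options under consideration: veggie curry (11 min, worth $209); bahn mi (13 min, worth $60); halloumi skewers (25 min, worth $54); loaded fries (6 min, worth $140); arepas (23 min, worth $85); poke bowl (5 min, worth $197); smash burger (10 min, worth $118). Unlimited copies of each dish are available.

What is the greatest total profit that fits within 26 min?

By profit per min: poke bowl 39.40, loaded fries 23.33, veggie curry 19.00 lead.
The ratio ordering already packs tightly: 5×poke bowl, 25 min, 985.
Nothing else within 26 min beats 985.

985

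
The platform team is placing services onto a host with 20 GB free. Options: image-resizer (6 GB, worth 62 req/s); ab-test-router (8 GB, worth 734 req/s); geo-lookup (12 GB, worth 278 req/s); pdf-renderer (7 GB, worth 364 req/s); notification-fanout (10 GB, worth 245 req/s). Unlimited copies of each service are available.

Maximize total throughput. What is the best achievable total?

1468

Density check — ab-test-router 91.75, pdf-renderer 52.00, notification-fanout 24.50 are the best per GB.
The ratio ordering already packs tightly: 2×ab-test-router, 16 GB, 1468.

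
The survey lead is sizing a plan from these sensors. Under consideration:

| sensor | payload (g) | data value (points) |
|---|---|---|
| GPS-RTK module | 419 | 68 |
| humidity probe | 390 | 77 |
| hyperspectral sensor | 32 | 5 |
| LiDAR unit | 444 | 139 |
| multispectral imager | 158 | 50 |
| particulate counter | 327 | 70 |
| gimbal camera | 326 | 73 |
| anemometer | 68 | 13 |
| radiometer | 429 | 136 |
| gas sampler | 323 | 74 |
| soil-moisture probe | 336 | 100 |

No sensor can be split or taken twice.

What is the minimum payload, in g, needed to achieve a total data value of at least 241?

Minimise g subject to total data value ≥ 241.
Taking hyperspectral sensor + radiometer + soil-moisture probe gives 241 (≥ 241) for 797 g.
No combination under 797 g hits 241.

797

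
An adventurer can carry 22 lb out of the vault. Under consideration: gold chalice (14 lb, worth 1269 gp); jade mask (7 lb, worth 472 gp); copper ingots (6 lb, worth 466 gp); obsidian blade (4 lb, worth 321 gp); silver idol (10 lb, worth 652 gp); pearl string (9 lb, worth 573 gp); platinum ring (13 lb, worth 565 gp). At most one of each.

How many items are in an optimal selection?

2

The maximum value within 22 lb is 1741.
One optimal bundle: gold chalice + jade mask (21 lb).
All optima have 2 items.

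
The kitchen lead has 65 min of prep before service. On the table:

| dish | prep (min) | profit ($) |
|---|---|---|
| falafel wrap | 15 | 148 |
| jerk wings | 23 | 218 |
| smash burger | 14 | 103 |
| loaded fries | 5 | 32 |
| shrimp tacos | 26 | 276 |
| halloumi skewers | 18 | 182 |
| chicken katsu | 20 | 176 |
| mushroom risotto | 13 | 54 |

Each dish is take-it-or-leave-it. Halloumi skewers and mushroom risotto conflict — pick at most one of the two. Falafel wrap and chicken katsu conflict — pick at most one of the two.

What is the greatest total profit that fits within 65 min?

Taking the top-ratio dishes first gives falafel wrap + loaded fries + shrimp tacos + halloumi skewers for 638 (64 min).
Replace loaded fries and halloumi skewers with jerk wings: the trade gains 4 net, giving 642 at 64 min.
Next best is falafel wrap + loaded fries + shrimp tacos + halloumi skewers at 638 (64 min) — short by 4.

642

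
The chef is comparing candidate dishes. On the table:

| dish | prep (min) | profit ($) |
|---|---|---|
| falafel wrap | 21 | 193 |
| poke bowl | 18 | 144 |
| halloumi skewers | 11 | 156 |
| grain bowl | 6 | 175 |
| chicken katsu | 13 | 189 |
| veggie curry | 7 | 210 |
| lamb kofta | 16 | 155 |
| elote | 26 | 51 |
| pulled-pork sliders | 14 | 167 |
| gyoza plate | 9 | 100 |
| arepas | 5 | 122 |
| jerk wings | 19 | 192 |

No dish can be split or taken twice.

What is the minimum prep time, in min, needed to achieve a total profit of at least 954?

Look for the lowest-prep combination reaching 954.
Taking grain bowl + chicken katsu + veggie curry + pulled-pork sliders + gyoza plate + arepas gives 963 (≥ 954) for 54 min.
Below 54 min the best achievable stays under 954.

54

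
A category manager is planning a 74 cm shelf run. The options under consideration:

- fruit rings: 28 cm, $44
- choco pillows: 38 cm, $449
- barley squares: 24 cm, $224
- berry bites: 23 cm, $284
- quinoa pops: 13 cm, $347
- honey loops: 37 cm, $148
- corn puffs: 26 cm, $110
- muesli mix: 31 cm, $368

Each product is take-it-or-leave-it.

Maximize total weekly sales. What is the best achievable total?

1080

Density check — quinoa pops 26.69, berry bites 12.35, muesli mix 11.87 are the best per cm.
The ratio heuristic lands on berry bites + quinoa pops + muesli mix (999) but leaves 7 cm idle.
The 31 cm tied up in muesli mix is better spent on choco pillows — total rises to 1080 (74 cm).
Runner-up berry bites + quinoa pops + muesli mix tops out at 999.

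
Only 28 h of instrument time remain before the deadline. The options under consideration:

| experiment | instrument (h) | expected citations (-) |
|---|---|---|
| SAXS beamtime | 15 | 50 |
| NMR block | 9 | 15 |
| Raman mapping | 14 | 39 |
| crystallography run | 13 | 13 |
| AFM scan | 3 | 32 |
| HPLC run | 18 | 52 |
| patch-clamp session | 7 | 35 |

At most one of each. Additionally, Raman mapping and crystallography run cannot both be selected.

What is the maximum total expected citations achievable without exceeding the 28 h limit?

119

Taking the top-ratio experiments first gives SAXS beamtime + AFM scan + patch-clamp session for 117 (25 h).
Replace SAXS beamtime with HPLC run: the trade gains 2 net, giving 119 at 28 h.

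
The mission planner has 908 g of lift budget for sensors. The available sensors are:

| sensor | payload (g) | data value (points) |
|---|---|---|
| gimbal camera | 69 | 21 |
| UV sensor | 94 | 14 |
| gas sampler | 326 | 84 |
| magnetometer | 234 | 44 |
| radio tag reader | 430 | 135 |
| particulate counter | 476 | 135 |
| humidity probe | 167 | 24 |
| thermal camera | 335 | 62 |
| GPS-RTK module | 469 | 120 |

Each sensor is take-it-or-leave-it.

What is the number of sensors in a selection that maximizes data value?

The maximum data value within 908 g is 270.
radio tag reader + particulate counter hits 270 at 906 g.
All optima have 2 sensors.

2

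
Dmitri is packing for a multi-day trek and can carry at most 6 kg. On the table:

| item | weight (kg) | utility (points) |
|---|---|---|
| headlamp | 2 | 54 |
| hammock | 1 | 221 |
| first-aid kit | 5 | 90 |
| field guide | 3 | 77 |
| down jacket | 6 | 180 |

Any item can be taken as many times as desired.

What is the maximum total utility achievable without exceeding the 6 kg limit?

Ranking by ratio (utility/kg): hammock 221.00, down jacket 30.00, headlamp 27.00, field guide 25.67.
6×hammock uses 6 of the 6 kg and totals 1326.
Nothing else within 6 kg beats 1326.

1326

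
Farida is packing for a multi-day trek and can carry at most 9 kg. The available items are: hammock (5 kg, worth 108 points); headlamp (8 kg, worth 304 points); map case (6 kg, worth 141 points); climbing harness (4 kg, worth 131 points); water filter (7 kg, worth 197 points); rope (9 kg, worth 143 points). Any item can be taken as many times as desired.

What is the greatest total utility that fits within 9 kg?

304

Headlamp uses 8 of the 9 kg and totals 304.
No other feasible combination exceeds 304.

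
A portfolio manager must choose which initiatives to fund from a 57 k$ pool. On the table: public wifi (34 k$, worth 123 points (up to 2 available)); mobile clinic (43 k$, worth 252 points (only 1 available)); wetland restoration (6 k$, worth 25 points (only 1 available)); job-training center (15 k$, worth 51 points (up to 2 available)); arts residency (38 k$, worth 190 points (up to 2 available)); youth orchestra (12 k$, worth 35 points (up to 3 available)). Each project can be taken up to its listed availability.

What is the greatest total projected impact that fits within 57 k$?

287

Ranking by ratio (projected impact/k$): mobile clinic 5.86, arts residency 5.00, wetland restoration 4.17, public wifi 3.62.
Taking the top-ratio projects first gives mobile clinic + wetland restoration for 277 (49 k$).
Dropping wetland restoration frees 6 k$; slotting in youth orchestra (12 k$) lifts the total to 287 at 55 k$.
Every other selection either busts 57 k$ or exceeds an availability limit or fails to beat 287.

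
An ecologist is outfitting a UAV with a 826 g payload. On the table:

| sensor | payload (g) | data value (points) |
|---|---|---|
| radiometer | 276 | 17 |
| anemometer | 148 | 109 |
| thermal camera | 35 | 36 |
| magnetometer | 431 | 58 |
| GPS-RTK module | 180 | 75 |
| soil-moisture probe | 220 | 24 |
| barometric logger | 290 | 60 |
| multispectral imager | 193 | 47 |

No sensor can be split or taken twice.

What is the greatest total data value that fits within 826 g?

291

Density check — thermal camera 1.03, anemometer 0.74, GPS-RTK module 0.42 are the best per g.
Anemometer + thermal camera + GPS-RTK module + soil-moisture probe + multispectral imager uses 776 of the 826 g and totals 291.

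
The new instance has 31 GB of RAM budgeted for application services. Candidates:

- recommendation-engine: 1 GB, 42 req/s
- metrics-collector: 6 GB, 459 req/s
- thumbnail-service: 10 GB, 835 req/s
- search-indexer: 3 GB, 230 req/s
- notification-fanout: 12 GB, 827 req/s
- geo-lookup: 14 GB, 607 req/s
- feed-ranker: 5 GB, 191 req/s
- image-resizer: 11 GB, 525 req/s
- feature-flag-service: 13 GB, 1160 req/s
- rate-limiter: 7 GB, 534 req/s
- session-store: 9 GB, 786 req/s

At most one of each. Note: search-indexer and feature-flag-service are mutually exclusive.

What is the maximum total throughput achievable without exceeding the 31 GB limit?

2571

Recommendation-engine + thumbnail-service + feature-flag-service + rate-limiter uses 31 of the 31 GB and totals 2571.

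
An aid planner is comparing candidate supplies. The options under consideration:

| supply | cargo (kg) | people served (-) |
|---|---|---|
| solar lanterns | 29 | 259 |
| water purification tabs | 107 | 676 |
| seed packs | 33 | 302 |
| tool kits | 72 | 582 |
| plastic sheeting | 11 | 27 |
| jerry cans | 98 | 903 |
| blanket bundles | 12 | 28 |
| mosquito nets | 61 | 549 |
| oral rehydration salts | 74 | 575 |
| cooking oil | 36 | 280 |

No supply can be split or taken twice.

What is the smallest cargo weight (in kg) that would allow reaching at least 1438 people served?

159

Need the lightest bundle worth ≥ 1438.
jerry cans + mosquito nets reaches 1452 using 159 kg.
Below 159 kg the best achievable stays under 1438.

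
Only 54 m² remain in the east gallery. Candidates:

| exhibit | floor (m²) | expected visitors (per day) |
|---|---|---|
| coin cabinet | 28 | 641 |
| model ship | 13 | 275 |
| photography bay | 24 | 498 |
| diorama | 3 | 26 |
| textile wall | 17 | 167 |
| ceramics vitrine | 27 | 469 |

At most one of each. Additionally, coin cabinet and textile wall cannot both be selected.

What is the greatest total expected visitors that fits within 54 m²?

A density-first pass picks coin cabinet + model ship + diorama — 942 at 44 m².
Replace model ship and diorama with photography bay: the trade gains 197 net, giving 1139 at 52 m².
No other feasible combination exceeds 1139.

1139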